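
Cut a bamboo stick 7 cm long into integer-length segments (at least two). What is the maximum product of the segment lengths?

Fill g[k] for k=2..7: at each k try every first piece i and multiply by the better of (k−i) uncut or g[k−i].
g[2] = 1×max(1,0) = 1×1 = 1
g[3] = 1×max(2,1) = 1×2 = 2
g[4] = 2×max(2,1) = 2×2 = 4
g[5] = 2×max(3,2) = 2×3 = 6
g[6] = 3×max(3,2) = 3×3 = 9
g[7] = 2×max(5,6) = 2×6 = 12
One optimal split: 3 + 2 + 2; product 3×2×2 = 12.

12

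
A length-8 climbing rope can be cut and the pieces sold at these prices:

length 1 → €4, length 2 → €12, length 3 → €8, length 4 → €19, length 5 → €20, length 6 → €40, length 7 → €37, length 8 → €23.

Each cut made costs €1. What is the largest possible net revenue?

Consider every possible first cut. r[k] is the best of p[i]+r[k−i] over all sellable i≤k, charging 1 whenever i<k.
r[1] = 4
r[2] = max(4+4-1, 12+0) = 12
r[3] = max(4+12-1, 12+4-1, 8+0) = 15
r[4] = max(4+15-1, 12+12-1, 8+4-1, 19+0) = 23
r[5] = max(4+23-1, 12+15-1, 8+12-1, 19+4-1, 20+0) = 26
r[6] = max(4+26-1, 12+23-1, 8+15-1, 19+12-1, 20+4-1, 40+0) = 40
r[7] = max(4+40-1, 12+26-1, 8+23-1, …, 40+4-1, 37+0) = 43
r[8] = max(4+43-1, 12+40-1, 8+26-1, …, 37+4-1, 23+0) = 51
One optimal plan: pieces 6 + 2 (1 cut) → €52 − €1 = €51.

51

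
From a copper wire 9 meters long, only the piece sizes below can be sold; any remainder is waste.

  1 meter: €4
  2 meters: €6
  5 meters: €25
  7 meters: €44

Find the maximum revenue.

Consider every possible first cut. best[k] is the best of p[i]+best[k−i] over all sellable i≤k.
best[1] = 4
best[2] = max(4+4, 6+0) = 8
best[3] = max(4+8, 6+4) = 12
best[4] = max(4+12, 6+8) = 16
best[5] = max(4+16, 6+12, 25+0) = 25
best[6] = max(4+25, 6+16, 25+4) = 29
best[7] = max(4+29, 6+25, 25+8, 44+0) = 44
best[8] = max(4+44, 6+29, 25+12, 44+4) = 48
best[9] = max(4+48, 6+44, 25+16, 44+8) = 52
One optimal cutting: 7 + 1 + 1 → €52.

52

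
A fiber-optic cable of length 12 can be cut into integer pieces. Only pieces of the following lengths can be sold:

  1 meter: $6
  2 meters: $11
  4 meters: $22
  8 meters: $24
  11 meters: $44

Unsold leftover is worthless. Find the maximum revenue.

Consider every possible first cut. f[k] is the best of p[i]+f[k−i] over all sellable i≤k.
f[1] = 6
f[2] = max(6+6, 11+0) = 12
f[3] = max(6+12, 11+6) = 18
f[4] = max(6+18, 11+12, 22+0) = 24
f[5] = max(6+24, 11+18, 22+6) = 30
f[6] = max(6+30, 11+24, 22+12) = 36
f[7] = max(6+36, 11+30, 22+18) = 42
f[8] = max(6+42, 11+36, 22+24, 24+0) = 48
f[9] = max(6+48, 11+42, 22+30, 24+6) = 54
f[10] = max(6+54, 11+48, 22+36, 24+12) = 60
f[11] = max(6+60, 11+54, 22+42, 24+18, 44+0) = 66
f[12] = max(6+66, 11+60, 22+48, 24+24, 44+6) = 72
One optimal cutting: 1 + 1 + 1 + 1 + 1 + 1 + 1 + 1 + 1 + 1 + 1 + 1 → $72.

72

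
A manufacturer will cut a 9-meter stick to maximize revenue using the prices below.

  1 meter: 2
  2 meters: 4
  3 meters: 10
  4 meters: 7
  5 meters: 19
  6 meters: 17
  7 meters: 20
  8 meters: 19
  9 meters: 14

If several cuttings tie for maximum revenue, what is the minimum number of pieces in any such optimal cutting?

3

Let r[k] be the best obtainable value from length k. For each k, try every first piece i and keep the best of price[i] + r[k−i].
r[1] = 2
r[2] = max(2+2, 4+0) = 4
r[3] = max(2+4, 4+2, 10+0) = 10
r[4] = max(2+10, 4+4, 10+2, 7+0) = 12
r[5] = max(2+12, 4+10, 10+4, 7+2, 19+0) = 19
r[6] = max(2+19, 4+12, 10+10, 7+4, 19+2, 17+0) = 21
r[7] = max(2+21, 4+19, 10+12, …, 17+2, 20+0) = 23
r[8] = max(2+23, 4+21, 10+19, …, 20+2, 19+0) = 29
r[9] = max(2+29, 4+23, 10+21, …, 19+2, 14+0) = 31
Maximum revenue is 31.
Now minimize piece count subject to staying optimal: for each k, pieces[k] = 1 + min over i with p[i]+r[k−i]=r[k] of pieces[k−i].
pieces[6] = 2
pieces[7] = 2
pieces[8] = 2
pieces[9] = 3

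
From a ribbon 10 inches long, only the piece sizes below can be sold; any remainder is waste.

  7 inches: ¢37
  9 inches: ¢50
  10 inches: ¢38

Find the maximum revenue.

Build f[k] bottom-up: f[k] = max over allowed piece i of (p[i] + f[k−i]).
f[1] = 0
f[2] = 0
f[3] = 0
f[4] = 0
f[5] = 0
f[6] = 0
f[7] = 37
f[8] = 37
f[9] = max(37+0, 50+0) = 50
f[10] = max(37+0, 50+0, 38+0) = 50
One optimal cutting: pieces 9 with 1 inch of scrap → ¢50.

50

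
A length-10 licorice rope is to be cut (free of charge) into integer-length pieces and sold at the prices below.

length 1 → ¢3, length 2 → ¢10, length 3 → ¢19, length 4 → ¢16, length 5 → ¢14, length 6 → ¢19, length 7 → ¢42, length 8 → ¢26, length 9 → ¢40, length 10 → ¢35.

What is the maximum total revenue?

61

Build best[k] bottom-up: best[k] = max over allowed piece i of (p[i] + best[k−i]).
best[1] = 3
best[2] = max(3+3, 10+0) = 10
best[3] = max(3+10, 10+3, 19+0) = 19
best[4] = max(3+19, 10+10, 19+3, 16+0) = 22
best[5] = max(3+22, 10+19, 19+10, 16+3, 14+0) = 29
best[6] = max(3+29, 10+22, 19+19, 16+10, 14+3, 19+0) = 38
best[7] = max(3+38, 10+29, 19+22, …, 19+3, 42+0) = 42
best[8] = max(3+42, 10+38, 19+29, …, 42+3, 26+0) = 48
best[9] = max(3+48, 10+42, 19+38, …, 26+3, 40+0) = 57
best[10] = max(3+57, 10+48, 19+42, …, 40+3, 35+0) = 61
One optimal cutting: 7 + 3 → ¢42 + ¢19 = ¢61.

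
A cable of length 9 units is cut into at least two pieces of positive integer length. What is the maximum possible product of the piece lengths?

Let prod[k] be the best product for length k (with at least one cut). For each first piece i, the rest contributes max(k−i, prod[k−i]).
prod[2] = 1×max(1,0) = 1×1 = 1
prod[3] = 1×max(2,1) = 1×2 = 2
prod[4] = 2×max(2,1) = 2×2 = 4
prod[5] = 2×max(3,2) = 2×3 = 6
prod[6] = 3×max(3,2) = 3×3 = 9
prod[7] = 2×max(5,6) = 2×6 = 12
prod[8] = 2×max(6,9) = 2×9 = 18
prod[9] = 3×max(6,9) = 3×9 = 27
One optimal split: 3 + 3 + 3; product 3×3×3 = 27.

27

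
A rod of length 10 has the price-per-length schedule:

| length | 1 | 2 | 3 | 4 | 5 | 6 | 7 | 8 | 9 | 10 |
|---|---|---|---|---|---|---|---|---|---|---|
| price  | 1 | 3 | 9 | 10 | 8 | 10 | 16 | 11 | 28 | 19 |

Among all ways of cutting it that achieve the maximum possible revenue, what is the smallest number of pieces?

2

Consider every possible first cut. r[k] is the best of p[i]+r[k−i] over all sellable i≤k.
r[1] = 1
r[2] = 3
r[3] = 9
r[4] = 10  (first piece 1, then r[3]=9)
r[5] = 12  (first piece 2, then r[3]=9)
r[6] = 18  (first piece 3, then r[3]=9)
r[7] = 19  (first piece 1, then r[6]=18)
r[8] = 21  (first piece 2, then r[6]=18)
r[9] = 28
r[10] = 29  (first piece 1, then r[9]=28)
Maximum revenue is $29.
Now minimize piece count subject to staying optimal: for each k, pieces[k] = 1 + min over i with p[i]+r[k−i]=r[k] of pieces[k−i].
pieces[7] = 2
pieces[8] = 3
pieces[9] = 1
pieces[10] = 2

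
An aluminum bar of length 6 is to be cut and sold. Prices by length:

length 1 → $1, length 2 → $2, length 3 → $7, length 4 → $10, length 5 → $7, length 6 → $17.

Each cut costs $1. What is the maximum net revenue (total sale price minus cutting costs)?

17

Consider every possible first cut. net[k] is the best of p[i]+net[k−i] over all sellable i≤k, charging 1 whenever i<k.
net[1] = 1
net[2] = 2
net[3] = 7
net[4] = 10
net[5] = 10  (first piece 1, then net[4]=10)
net[6] = 17
Best is to make no cuts and sell whole for $17.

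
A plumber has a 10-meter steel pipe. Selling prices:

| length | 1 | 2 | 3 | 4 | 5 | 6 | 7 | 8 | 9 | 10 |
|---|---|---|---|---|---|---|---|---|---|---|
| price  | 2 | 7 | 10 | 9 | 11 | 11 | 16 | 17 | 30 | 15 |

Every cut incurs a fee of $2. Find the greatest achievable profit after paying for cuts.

Consider every possible first cut. r[k] is the best of p[i]+r[k−i] over all sellable i≤k, charging 2 whenever i<k.
r[1] = 2
r[2] = 7
r[3] = 10
r[4] = 12  (first piece 2, then r[2]=7)
r[5] = 15  (first piece 2, then r[3]=10)
r[6] = 18  (first piece 3, then r[3]=10)
r[7] = 20  (first piece 2, then r[5]=15)
r[8] = 23  (first piece 2, then r[6]=18)
r[9] = 30
r[10] = 30  (first piece 1, then r[9]=30)
One optimal plan: pieces 9 + 1 (1 cut) → $32 − $2 = $30.

30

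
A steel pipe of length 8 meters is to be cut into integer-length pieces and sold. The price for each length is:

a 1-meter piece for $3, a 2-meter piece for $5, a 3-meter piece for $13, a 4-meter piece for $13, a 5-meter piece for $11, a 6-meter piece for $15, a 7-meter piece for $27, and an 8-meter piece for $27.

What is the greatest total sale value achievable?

32

Let R[k] be the best obtainable value from length k. For each k, try every first piece i and keep the best of price[i] + R[k−i].
R[1] = 3
R[2] = max(3+3, 5+0) = 6
R[3] = max(3+6, 5+3, 13+0) = 13
R[4] = max(3+13, 5+6, 13+3, 13+0) = 16
R[5] = max(3+16, 5+13, 13+6, 13+3, 11+0) = 19
R[6] = max(3+19, 5+16, 13+13, 13+6, 11+3, 15+0) = 26
R[7] = max(3+26, 5+19, 13+16, …, 15+3, 27+0) = 29
R[8] = max(3+29, 5+26, 13+19, …, 27+3, 27+0) = 32
One optimal cutting: 3 + 3 + 1 + 1 → $13 + $13 + $3 + $3 = $32.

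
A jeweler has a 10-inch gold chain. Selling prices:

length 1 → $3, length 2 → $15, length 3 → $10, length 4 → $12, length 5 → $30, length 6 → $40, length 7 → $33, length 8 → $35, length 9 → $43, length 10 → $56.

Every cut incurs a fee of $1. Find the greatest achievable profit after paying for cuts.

71

Let v[k] be the best obtainable value from length k. For each k, try every first piece i and keep the best of price[i] + v[k−i] minus the 1 cut fee when i<k.
v[1] = 3
v[2] = 15
v[3] = 17  (first piece 1, then v[2]=15)
v[4] = 29  (first piece 2, then v[2]=15)
v[5] = 31  (first piece 1, then v[4]=29)
v[6] = 43  (first piece 2, then v[4]=29)
v[7] = 45  (first piece 1, then v[6]=43)
v[8] = 57  (first piece 2, then v[6]=43)
v[9] = 59  (first piece 1, then v[8]=57)
v[10] = 71  (first piece 2, then v[8]=57)
One optimal plan: pieces 2 + 2 + 2 + 2 + 2 (4 cuts) → $75 − $4 = $71.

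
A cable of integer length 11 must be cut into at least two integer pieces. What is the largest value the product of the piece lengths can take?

Let m[k] be the best product for length k (with at least one cut). For each first piece i, the rest contributes max(k−i, m[k−i]).
m[2] = 1*max(1,0) = 1*1 = 1
m[3] = max(1*2, 2*1) = 2
m[4] = max(1*3, 2*2, 3*1) = 4
m[5] = max(1*4, 2*3, 3*2, 4*1) = 6
m[6] = max(1*6, 2*4, 3*3, 4*2, 5*1) = 9
m[7] = max(1*9, 2*6, 3*4, 4*3, 5*2, 6*1) = 12
m[8] = max(1*12, 2*9, 3*6, …, 6*2, 7*1) = 18
m[9] = max(1*18, 2*12, 3*9, …, 7*2, 8*1) = 27
m[10] = max(1*27, 2*18, 3*12, …, 8*2, 9*1) = 36
m[11] = max(1*36, 2*27, 3*18, …, 9*2, 10*1) = 54
One optimal split: 3 + 3 + 3 + 2; product 3*3*3*2 = 54.

54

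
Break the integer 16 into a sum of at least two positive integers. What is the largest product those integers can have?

Fill m[k] for k=2..16: at each k try every first piece i and multiply by the better of (k−i) uncut or m[k−i].
Small cases: m[2]=1, m[3]=2, m[4]=4, m[5]=6, m[6]=9, m[7]=12, m[8]=18.
m[9] = 3*max(6,9) = 3*9 = 27
m[10] = 2*max(8,18) = 2*18 = 36
m[11] = 2*max(9,27) = 2*27 = 54
m[12] = 3*max(9,27) = 3*27 = 81
m[13] = 2*max(11,54) = 2*54 = 108
m[14] = 2*max(12,81) = 2*81 = 162
m[15] = 3*max(12,81) = 3*81 = 243
m[16] = 2*max(14,162) = 2*162 = 324
One optimal split: 3 + 3 + 3 + 3 + 2 + 2; product 3*3*3*3*2*2 = 324.

324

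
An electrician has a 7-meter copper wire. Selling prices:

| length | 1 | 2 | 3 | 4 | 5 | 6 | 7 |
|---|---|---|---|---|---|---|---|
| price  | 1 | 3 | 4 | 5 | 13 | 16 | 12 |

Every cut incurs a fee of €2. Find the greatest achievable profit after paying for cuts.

15

Let r[k] be the best obtainable value from length k. For each k, try every first piece i and keep the best of price[i] + r[k−i] minus the 2 cut fee when i<k.
r[1] = 1
r[2] = 3
r[3] = 4
r[4] = 5
r[5] = 13
r[6] = 16
r[7] = 15  (first piece 1, then r[6]=16)
One optimal plan: pieces 6 + 1 (1 cut) → €17 − €2 = €15.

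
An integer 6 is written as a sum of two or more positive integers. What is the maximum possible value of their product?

9

Define prod[k] = max over 1≤i<k of i · max(k−i, prod[k−i]); the inner max lets the remainder stay uncut if that's better.
prod[2] = 1*max(1,0) = 1*1 = 1
prod[3] = max(1*2, 2*1) = 2
prod[4] = max(1*3, 2*2, 3*1) = 4
prod[5] = max(1*4, 2*3, 3*2, 4*1) = 6
prod[6] = max(1*6, 2*4, 3*3, 4*2, 5*1) = 9
One optimal split: 3 + 3; product 3*3 = 9.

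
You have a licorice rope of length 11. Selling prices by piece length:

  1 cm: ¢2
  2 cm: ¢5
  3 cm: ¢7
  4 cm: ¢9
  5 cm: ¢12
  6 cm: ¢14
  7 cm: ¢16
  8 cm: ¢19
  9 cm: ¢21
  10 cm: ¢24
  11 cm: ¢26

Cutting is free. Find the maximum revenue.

27

Build best[k] bottom-up: best[k] = max over allowed piece i of (p[i] + best[k−i]).
best[1] = 2
best[2] = max(2+2, 5+0) = 5
best[3] = max(2+5, 5+2, 7+0) = 7
best[4] = max(2+7, 5+5, 7+2, 9+0) = 10
best[5] = max(2+10, 5+7, 7+5, 9+2, 12+0) = 12
best[6] = max(2+12, 5+10, 7+7, 9+5, 12+2, 14+0) = 15
best[7] = max(2+15, 5+12, 7+10, …, 14+2, 16+0) = 17
best[8] = max(2+17, 5+15, 7+12, …, 16+2, 19+0) = 20
best[9] = max(2+20, 5+17, 7+15, …, 19+2, 21+0) = 22
best[10] = max(2+22, 5+20, 7+17, …, 21+2, 24+0) = 25
best[11] = max(2+25, 5+22, 7+20, …, 24+2, 26+0) = 27
One optimal cutting: 2 + 2 + 2 + 2 + 2 + 1 → ¢5 + ¢5 + ¢5 + ¢5 + ¢5 + ¢2 = ¢27.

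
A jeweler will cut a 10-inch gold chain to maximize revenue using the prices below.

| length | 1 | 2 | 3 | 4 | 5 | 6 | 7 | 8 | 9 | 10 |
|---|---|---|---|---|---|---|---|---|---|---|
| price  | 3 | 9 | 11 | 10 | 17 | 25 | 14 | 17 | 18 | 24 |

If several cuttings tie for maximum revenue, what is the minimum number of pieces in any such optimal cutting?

5

Build r[k] bottom-up: r[k] = max over allowed piece i of (p[i] + r[k−i]).
r[1] = 3
r[2] = max(3+3, 9+0) = 9
r[3] = max(3+9, 9+3, 11+0) = 12
r[4] = max(3+12, 9+9, 11+3, 10+0) = 18
r[5] = max(3+18, 9+12, 11+9, 10+3, 17+0) = 21
r[6] = max(3+21, 9+18, 11+12, 10+9, 17+3, 25+0) = 27
r[7] = max(3+27, 9+21, 11+18, …, 25+3, 14+0) = 30
r[8] = max(3+30, 9+27, 11+21, …, 14+3, 17+0) = 36
r[9] = max(3+36, 9+30, 11+27, …, 17+3, 18+0) = 39
r[10] = max(3+39, 9+36, 11+30, …, 18+3, 24+0) = 45
Maximum revenue is $45.
Now minimize piece count subject to staying optimal: for each k, pieces[k] = 1 + min over i with p[i]+r[k−i]=r[k] of pieces[k−i].
pieces[7] = 4
pieces[8] = 4
pieces[9] = 5
pieces[10] = 5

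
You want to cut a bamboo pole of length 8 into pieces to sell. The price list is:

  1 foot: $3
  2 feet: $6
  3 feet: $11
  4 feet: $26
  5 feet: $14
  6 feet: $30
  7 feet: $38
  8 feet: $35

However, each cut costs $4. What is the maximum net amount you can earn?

Let v[k] be the best obtainable value from length k. For each k, try every first piece i and keep the best of price[i] + v[k−i] minus the 4 cut fee when i<k.
v[1] = 3
v[2] = 6
v[3] = 11
v[4] = 26
v[5] = 25  (first piece 1, then v[4]=26)
v[6] = 30
v[7] = 38
v[8] = 48  (first piece 4, then v[4]=26)
One optimal plan: pieces 4 + 4 (1 cut) → $52 − $4 = $48.

48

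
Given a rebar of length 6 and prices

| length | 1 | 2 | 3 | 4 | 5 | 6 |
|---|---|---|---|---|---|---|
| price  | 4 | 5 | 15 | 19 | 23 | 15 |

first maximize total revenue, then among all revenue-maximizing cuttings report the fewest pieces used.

Let r[k] be the best obtainable value from length k. For each k, try every first piece i and keep the best of price[i] + r[k−i].
r[1] = 4
r[2] = 8  (first piece 1, then r[1]=4)
r[3] = 15
r[4] = 19  (first piece 1, then r[3]=15)
r[5] = 23  (first piece 1, then r[4]=19)
r[6] = 30  (first piece 3, then r[3]=15)
Maximum revenue is ₹30.
Now minimize piece count subject to staying optimal: for each k, pieces[k] = 1 + min over i with p[i]+r[k−i]=r[k] of pieces[k−i].
pieces[3] = 1
pieces[4] = 1
pieces[5] = 1
pieces[6] = 2

2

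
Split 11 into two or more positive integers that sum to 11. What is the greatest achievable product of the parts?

Let prod[k] be the best product for length k (with at least one cut). For each first piece i, the rest contributes max(k−i, prod[k−i]).
prod[2] = 1·max(1,0) = 1·1 = 1
prod[3] = 1·max(2,1) = 1·2 = 2
prod[4] = 2·max(2,1) = 2·2 = 4
prod[5] = 2·max(3,2) = 2·3 = 6
prod[6] = 3·max(3,2) = 3·3 = 9
prod[7] = 2·max(5,6) = 2·6 = 12
prod[8] = 2·max(6,9) = 2·9 = 18
prod[9] = 3·max(6,9) = 3·9 = 27
prod[10] = 2·max(8,18) = 2·18 = 36
prod[11] = 2·max(9,27) = 2·27 = 54
One optimal split: 3 + 3 + 3 + 2; product 3·3·3·2 = 54.

54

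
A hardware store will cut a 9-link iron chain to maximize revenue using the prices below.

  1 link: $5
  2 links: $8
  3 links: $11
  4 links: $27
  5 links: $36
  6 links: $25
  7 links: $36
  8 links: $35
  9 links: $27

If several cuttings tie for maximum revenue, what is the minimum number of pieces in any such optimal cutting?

Consider every possible first cut. r[k] is the best of p[i]+r[k−i] over all sellable i≤k.
r[1] = 5
r[2] = max(5+5, 8+0) = 10
r[3] = max(5+10, 8+5, 11+0) = 15
r[4] = max(5+15, 8+10, 11+5, 27+0) = 27
r[5] = max(5+27, 8+15, 11+10, 27+5, 36+0) = 36
r[6] = max(5+36, 8+27, 11+15, 27+10, 36+5, 25+0) = 41
r[7] = max(5+41, 8+36, 11+27, …, 25+5, 36+0) = 46
r[8] = max(5+46, 8+41, 11+36, …, 36+5, 35+0) = 54
r[9] = max(5+54, 8+46, 11+41, …, 35+5, 27+0) = 63
Maximum revenue is $63.
Now minimize piece count subject to staying optimal: for each k, pieces[k] = 1 + min over i with p[i]+r[k−i]=r[k] of pieces[k−i].
pieces[6] = 2
pieces[7] = 3
pieces[8] = 2
pieces[9] = 2

2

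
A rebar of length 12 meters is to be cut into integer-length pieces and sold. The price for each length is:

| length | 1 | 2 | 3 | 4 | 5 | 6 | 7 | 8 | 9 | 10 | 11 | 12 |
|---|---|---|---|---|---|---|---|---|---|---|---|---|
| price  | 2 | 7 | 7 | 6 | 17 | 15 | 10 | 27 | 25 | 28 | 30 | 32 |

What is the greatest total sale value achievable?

Consider every possible first cut. v[k] is the best of p[i]+v[k−i] over all sellable i≤k.
v[1] = 2
v[2] = 7
v[3] = 9  (first piece 1, then v[2]=7)
v[4] = 14  (first piece 2, then v[2]=7)
v[5] = 17
v[6] = 21  (first piece 2, then v[4]=14)
v[7] = 24  (first piece 2, then v[5]=17)
v[8] = 28  (first piece 2, then v[6]=21)
v[9] = 31  (first piece 2, then v[7]=24)
v[10] = 35  (first piece 2, then v[8]=28)
v[11] = 38  (first piece 2, then v[9]=31)
v[12] = 42  (first piece 2, then v[10]=35)
One optimal cutting: 2 + 2 + 2 + 2 + 2 + 2 → ₹7 + ₹7 + ₹7 + ₹7 + ₹7 + ₹7 = ₹42.

42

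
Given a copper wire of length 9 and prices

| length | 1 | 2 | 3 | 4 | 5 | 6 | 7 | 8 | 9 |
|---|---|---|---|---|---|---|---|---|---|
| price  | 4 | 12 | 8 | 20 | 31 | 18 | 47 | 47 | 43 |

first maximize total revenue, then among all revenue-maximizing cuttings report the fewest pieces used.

Build r[k] bottom-up: r[k] = max over allowed piece i of (p[i] + r[k−i]).
r[1] = 4
r[2] = max(4+4, 12+0) = 12
r[3] = max(4+12, 12+4, 8+0) = 16
r[4] = max(4+16, 12+12, 8+4, 20+0) = 24
r[5] = max(4+24, 12+16, 8+12, 20+4, 31+0) = 31
r[6] = max(4+31, 12+24, 8+16, 20+12, 31+4, 18+0) = 36
r[7] = max(4+36, 12+31, 8+24, …, 18+4, 47+0) = 47
r[8] = max(4+47, 12+36, 8+31, …, 47+4, 47+0) = 51
r[9] = max(4+51, 12+47, 8+36, …, 47+4, 43+0) = 59
Maximum revenue is €59.
Now minimize piece count subject to staying optimal: for each k, pieces[k] = 1 + min over i with p[i]+r[k−i]=r[k] of pieces[k−i].
pieces[6] = 3
pieces[7] = 1
pieces[8] = 2
pieces[9] = 2

2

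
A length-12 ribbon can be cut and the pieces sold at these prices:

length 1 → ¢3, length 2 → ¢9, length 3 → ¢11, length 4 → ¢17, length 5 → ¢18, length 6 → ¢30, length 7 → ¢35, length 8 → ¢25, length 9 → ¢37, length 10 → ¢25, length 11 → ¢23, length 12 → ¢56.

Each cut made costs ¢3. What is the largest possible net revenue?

57

Let net[k] be the best obtainable value from length k. For each k, try every first piece i and keep the best of price[i] + net[k−i] minus the 3 cut fee when i<k.
net[1] = 3
net[2] = max(3+3-3, 9+0) = 9
net[3] = max(3+9-3, 9+3-3, 11+0) = 11
net[4] = max(3+11-3, 9+9-3, 11+3-3, 17+0) = 17
net[5] = max(3+17-3, 9+11-3, 11+9-3, 17+3-3, 18+0) = 18
net[6] = max(3+18-3, 9+17-3, 11+11-3, 17+9-3, 18+3-3, 30+0) = 30
net[7] = max(3+30-3, 9+18-3, 11+17-3, …, 30+3-3, 35+0) = 35
net[8] = max(3+35-3, 9+30-3, 11+18-3, …, 35+3-3, 25+0) = 36
net[9] = max(3+36-3, 9+35-3, 11+30-3, …, 25+3-3, 37+0) = 41
net[10] = max(3+41-3, 9+36-3, 11+35-3, …, 37+3-3, 25+0) = 44
net[11] = max(3+44-3, 9+41-3, 11+36-3, …, 25+3-3, 23+0) = 49
net[12] = max(3+49-3, 9+44-3, 11+41-3, …, 23+3-3, 56+0) = 57
One optimal plan: pieces 6 + 6 (1 cut) → ¢60 − ¢3 = ¢57.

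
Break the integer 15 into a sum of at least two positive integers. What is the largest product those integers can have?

Fill P[k] for k=2..15: at each k try every first piece i and multiply by the better of (k−i) uncut or P[k−i].
Small cases: P[2]=1, P[3]=2, P[4]=4, P[5]=6, P[6]=9, P[7]=12, P[8]=18.
P[9] = 3×max(6,9) = 3×9 = 27
P[10] = 2×max(8,18) = 2×18 = 36
P[11] = 2×max(9,27) = 2×27 = 54
P[12] = 3×max(9,27) = 3×27 = 81
P[13] = 2×max(11,54) = 2×54 = 108
P[14] = 2×max(12,81) = 2×81 = 162
P[15] = 3×max(12,81) = 3×81 = 243
One optimal split: 3 + 3 + 3 + 3 + 3; product 3×3×3×3×3 = 243.

243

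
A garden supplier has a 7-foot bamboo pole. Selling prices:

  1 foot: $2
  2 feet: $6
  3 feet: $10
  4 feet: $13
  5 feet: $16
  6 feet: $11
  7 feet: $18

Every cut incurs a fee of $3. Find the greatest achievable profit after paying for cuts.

20

Consider every possible first cut. r[k] is the best of p[i]+r[k−i] over all sellable i≤k, charging 3 whenever i<k.
r[1] = 2
r[2] = max(2+2-3, 6+0) = 6
r[3] = max(2+6-3, 6+2-3, 10+0) = 10
r[4] = max(2+10-3, 6+6-3, 10+2-3, 13+0) = 13
r[5] = max(2+13-3, 6+10-3, 10+6-3, 13+2-3, 16+0) = 16
r[6] = max(2+16-3, 6+13-3, 10+10-3, 13+6-3, 16+2-3, 11+0) = 17
r[7] = max(2+17-3, 6+16-3, 10+13-3, …, 11+2-3, 18+0) = 20
One optimal plan: pieces 4 + 3 (1 cut) → $23 − $3 = $20.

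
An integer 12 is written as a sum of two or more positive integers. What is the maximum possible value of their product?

Define prod[k] = max over 1≤i<k of i · max(k−i, prod[k−i]); the inner max lets the remainder stay uncut if that's better.
Small cases: prod[2]=1, prod[3]=2, prod[4]=4, prod[5]=6, prod[6]=9.
prod[7] = 2*max(5,6) = 2*6 = 12
prod[8] = 2*max(6,9) = 2*9 = 18
prod[9] = 3*max(6,9) = 3*9 = 27
prod[10] = 2*max(8,18) = 2*18 = 36
prod[11] = 2*max(9,27) = 2*27 = 54
prod[12] = 3*max(9,27) = 3*27 = 81
One optimal split: 3 + 3 + 3 + 3; product 3*3*3*3 = 81.

81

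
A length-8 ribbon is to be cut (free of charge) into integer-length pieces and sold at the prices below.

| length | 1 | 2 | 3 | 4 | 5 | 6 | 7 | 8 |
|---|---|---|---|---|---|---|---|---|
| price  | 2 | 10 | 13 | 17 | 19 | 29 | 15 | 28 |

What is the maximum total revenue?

Let v[k] be the best obtainable value from length k. For each k, try every first piece i and keep the best of price[i] + v[k−i].
v[1] = 2
v[2] = 10
v[3] = 13
v[4] = 20  (first piece 2, then v[2]=10)
v[5] = 23  (first piece 2, then v[3]=13)
v[6] = 30  (first piece 2, then v[4]=20)
v[7] = 33  (first piece 2, then v[5]=23)
v[8] = 40  (first piece 2, then v[6]=30)
One optimal cutting: 2 + 2 + 2 + 2 → ¢10 + ¢10 + ¢10 + ¢10 = ¢40.

40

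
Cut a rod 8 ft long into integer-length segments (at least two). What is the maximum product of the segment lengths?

Define g[k] = max over 1≤i<k of i · max(k−i, g[k−i]); the inner max lets the remainder stay uncut if that's better.
g[2] = 1·max(1,0) = 1·1 = 1
g[3] = max(1·2, 2·1) = 2
g[4] = max(1·3, 2·2, 3·1) = 4
g[5] = max(1·4, 2·3, 3·2, 4·1) = 6
g[6] = max(1·6, 2·4, 3·3, 4·2, 5·1) = 9
g[7] = max(1·9, 2·6, 3·4, 4·3, 5·2, 6·1) = 12
g[8] = max(1·12, 2·9, 3·6, …, 6·2, 7·1) = 18
One optimal split: 3 + 3 + 2; product 3·3·2 = 18.

18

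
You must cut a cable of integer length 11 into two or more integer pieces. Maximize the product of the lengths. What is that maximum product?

54

Fill g[k] for k=2..11: at each k try every first piece i and multiply by the better of (k−i) uncut or g[k−i].
g[2] = 1*max(1,0) = 1*1 = 1
g[3] = 1*max(2,1) = 1*2 = 2
g[4] = 2*max(2,1) = 2*2 = 4
g[5] = 2*max(3,2) = 2*3 = 6
g[6] = 3*max(3,2) = 3*3 = 9
g[7] = 2*max(5,6) = 2*6 = 12
g[8] = 2*max(6,9) = 2*9 = 18
g[9] = 3*max(6,9) = 3*9 = 27
g[10] = 2*max(8,18) = 2*18 = 36
g[11] = 2*max(9,27) = 2*27 = 54
One optimal split: 3 + 3 + 3 + 2; product 3*3*3*2 = 54.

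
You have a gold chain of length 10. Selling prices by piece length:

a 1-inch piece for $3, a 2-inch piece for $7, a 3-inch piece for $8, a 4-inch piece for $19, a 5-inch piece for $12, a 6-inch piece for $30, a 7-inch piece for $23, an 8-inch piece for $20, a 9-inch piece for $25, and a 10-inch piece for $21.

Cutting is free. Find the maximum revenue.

Consider every possible first cut. R[k] is the best of p[i]+R[k−i] over all sellable i≤k.
R[1] = 3
R[2] = max(3+3, 7+0) = 7
R[3] = max(3+7, 7+3, 8+0) = 10
R[4] = max(3+10, 7+7, 8+3, 19+0) = 19
R[5] = max(3+19, 7+10, 8+7, 19+3, 12+0) = 22
R[6] = max(3+22, 7+19, 8+10, 19+7, 12+3, 30+0) = 30
R[7] = max(3+30, 7+22, 8+19, …, 30+3, 23+0) = 33
R[8] = max(3+33, 7+30, 8+22, …, 23+3, 20+0) = 38
R[9] = max(3+38, 7+33, 8+30, …, 20+3, 25+0) = 41
R[10] = max(3+41, 7+38, 8+33, …, 25+3, 21+0) = 49
One optimal cutting: 6 + 4 → $30 + $19 = $49.

49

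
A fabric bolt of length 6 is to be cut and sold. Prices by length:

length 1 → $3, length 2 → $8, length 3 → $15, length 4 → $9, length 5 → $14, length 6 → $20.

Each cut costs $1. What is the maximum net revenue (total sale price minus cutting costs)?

Consider every possible first cut. net[k] is the best of p[i]+net[k−i] over all sellable i≤k, charging 1 whenever i<k.
net[1] = 3
net[2] = 8
net[3] = 15
net[4] = 17  (first piece 1, then net[3]=15)
net[5] = 22  (first piece 2, then net[3]=15)
net[6] = 29  (first piece 3, then net[3]=15)
One optimal plan: pieces 3 + 3 (1 cut) → $30 − $1 = $29.

29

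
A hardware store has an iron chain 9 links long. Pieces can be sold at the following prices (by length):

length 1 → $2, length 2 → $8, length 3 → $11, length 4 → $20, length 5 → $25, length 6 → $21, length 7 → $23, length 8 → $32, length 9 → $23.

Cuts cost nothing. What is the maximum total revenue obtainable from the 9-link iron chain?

Consider every possible first cut. best[k] is the best of p[i]+best[k−i] over all sellable i≤k.
best[1] = 2
best[2] = max(2+2, 8+0) = 8
best[3] = max(2+8, 8+2, 11+0) = 11
best[4] = max(2+11, 8+8, 11+2, 20+0) = 20
best[5] = max(2+20, 8+11, 11+8, 20+2, 25+0) = 25
best[6] = max(2+25, 8+20, 11+11, 20+8, 25+2, 21+0) = 28
best[7] = max(2+28, 8+25, 11+20, …, 21+2, 23+0) = 33
best[8] = max(2+33, 8+28, 11+25, …, 23+2, 32+0) = 40
best[9] = max(2+40, 8+33, 11+28, …, 32+2, 23+0) = 45
One optimal cutting: 5 + 4 → $25 + $20 = $45.

45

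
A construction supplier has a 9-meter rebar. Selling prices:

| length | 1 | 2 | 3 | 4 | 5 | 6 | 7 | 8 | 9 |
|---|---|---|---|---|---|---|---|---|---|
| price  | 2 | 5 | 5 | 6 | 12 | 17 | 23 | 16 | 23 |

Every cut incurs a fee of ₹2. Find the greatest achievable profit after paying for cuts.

Let v[k] be the best obtainable value from length k. For each k, try every first piece i and keep the best of price[i] + v[k−i] minus the 2 cut fee when i<k.
v[1] = 2
v[2] = max(2+2-2, 5+0) = 5
v[3] = max(2+5-2, 5+2-2, 5+0) = 5
v[4] = max(2+5-2, 5+5-2, 5+2-2, 6+0) = 8
v[5] = max(2+8-2, 5+5-2, 5+5-2, 6+2-2, 12+0) = 12
v[6] = max(2+12-2, 5+8-2, 5+5-2, 6+5-2, 12+2-2, 17+0) = 17
v[7] = max(2+17-2, 5+12-2, 5+8-2, …, 17+2-2, 23+0) = 23
v[8] = max(2+23-2, 5+17-2, 5+12-2, …, 23+2-2, 16+0) = 23
v[9] = max(2+23-2, 5+23-2, 5+17-2, …, 16+2-2, 23+0) = 26
One optimal plan: pieces 7 + 2 (1 cut) → ₹28 − ₹2 = ₹26.

26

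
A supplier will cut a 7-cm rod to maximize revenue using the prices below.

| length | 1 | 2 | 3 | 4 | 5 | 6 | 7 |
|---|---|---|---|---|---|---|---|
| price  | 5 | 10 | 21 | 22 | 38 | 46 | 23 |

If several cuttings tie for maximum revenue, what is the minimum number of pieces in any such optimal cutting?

2

Let r[k] be the best obtainable value from length k. For each k, try every first piece i and keep the best of price[i] + r[k−i].
r[1] = 5
r[2] = max(5+5, 10+0) = 10
r[3] = max(5+10, 10+5, 21+0) = 21
r[4] = max(5+21, 10+10, 21+5, 22+0) = 26
r[5] = max(5+26, 10+21, 21+10, 22+5, 38+0) = 38
r[6] = max(5+38, 10+26, 21+21, 22+10, 38+5, 46+0) = 46
r[7] = max(5+46, 10+38, 21+26, …, 46+5, 23+0) = 51
Maximum revenue is 51.
Now minimize piece count subject to staying optimal: for each k, pieces[k] = 1 + min over i with p[i]+r[k−i]=r[k] of pieces[k−i].
pieces[4] = 2
pieces[5] = 1
pieces[6] = 1
pieces[7] = 2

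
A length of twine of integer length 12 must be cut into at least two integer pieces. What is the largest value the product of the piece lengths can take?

Let f[k] be the best product for length k (with at least one cut). For each first piece i, the rest contributes max(k−i, f[k−i]).
Small cases: f[2]=1, f[3]=2, f[4]=4, f[5]=6, f[6]=9.
f[7] = max(1×9, 2×6, 3×4, 4×3, 5×2, 6×1) = 12
f[8] = max(1×12, 2×9, 3×6, …, 6×2, 7×1) = 18
f[9] = max(1×18, 2×12, 3×9, …, 7×2, 8×1) = 27
f[10] = max(1×27, 2×18, 3×12, …, 8×2, 9×1) = 36
f[11] = max(1×36, 2×27, 3×18, …, 9×2, 10×1) = 54
f[12] = max(1×54, 2×36, 3×27, …, 10×2, 11×1) = 81
One optimal split: 3 + 3 + 3 + 3; product 3×3×3×3 = 81.

81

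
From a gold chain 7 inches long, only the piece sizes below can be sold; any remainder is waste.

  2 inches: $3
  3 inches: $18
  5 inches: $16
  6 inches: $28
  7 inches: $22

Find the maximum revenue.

Let best[k] be the best obtainable value from length k. For each k, try every first piece i and keep the best of price[i] + best[k−i].
best[1] = 0
best[2] = 3
best[3] = max(3+0, 18+0) = 18
best[4] = max(3+3, 18+0) = 18
best[5] = max(3+18, 18+3, 16+0) = 21
best[6] = max(3+18, 18+18, 16+0, 28+0) = 36
best[7] = max(3+21, 18+18, 16+3, 28+0, 22+0) = 36
One optimal cutting: pieces 3 + 3 with 1 inch of scrap → $36.

36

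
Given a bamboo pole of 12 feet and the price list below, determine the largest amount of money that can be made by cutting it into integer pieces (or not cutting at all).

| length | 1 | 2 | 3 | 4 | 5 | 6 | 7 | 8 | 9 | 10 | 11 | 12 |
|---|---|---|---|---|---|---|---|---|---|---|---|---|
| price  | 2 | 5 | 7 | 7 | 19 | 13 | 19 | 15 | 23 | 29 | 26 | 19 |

Consider every possible first cut. best[k] is the best of p[i]+best[k−i] over all sellable i≤k.
best[1] = 2
best[2] = max(2+2, 5+0) = 5
best[3] = max(2+5, 5+2, 7+0) = 7
best[4] = max(2+7, 5+5, 7+2, 7+0) = 10
best[5] = max(2+10, 5+7, 7+5, 7+2, 19+0) = 19
best[6] = max(2+19, 5+10, 7+7, 7+5, 19+2, 13+0) = 21
best[7] = max(2+21, 5+19, 7+10, …, 13+2, 19+0) = 24
best[8] = max(2+24, 5+21, 7+19, …, 19+2, 15+0) = 26
best[9] = max(2+26, 5+24, 7+21, …, 15+2, 23+0) = 29
best[10] = max(2+29, 5+26, 7+24, …, 23+2, 29+0) = 38
best[11] = max(2+38, 5+29, 7+26, …, 29+2, 26+0) = 40
best[12] = max(2+40, 5+38, 7+29, …, 26+2, 19+0) = 43
One optimal cutting: 5 + 5 + 2 → $19 + $19 + $5 = $43.

43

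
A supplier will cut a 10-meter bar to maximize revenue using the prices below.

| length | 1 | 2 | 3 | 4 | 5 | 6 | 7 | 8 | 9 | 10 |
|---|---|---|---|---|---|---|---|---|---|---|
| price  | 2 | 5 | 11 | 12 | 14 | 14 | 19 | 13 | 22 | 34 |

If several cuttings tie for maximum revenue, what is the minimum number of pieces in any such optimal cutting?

Let r[k] be the best obtainable value from length k. For each k, try every first piece i and keep the best of price[i] + r[k−i].
r[1] = 2
r[2] = 5
r[3] = 11
r[4] = 13  (first piece 1, then r[3]=11)
r[5] = 16  (first piece 2, then r[3]=11)
r[6] = 22  (first piece 3, then r[3]=11)
r[7] = 24  (first piece 1, then r[6]=22)
r[8] = 27  (first piece 2, then r[6]=22)
r[9] = 33  (first piece 3, then r[6]=22)
r[10] = 35  (first piece 1, then r[9]=33)
Maximum revenue is $35.
Now minimize piece count subject to staying optimal: for each k, pieces[k] = 1 + min over i with p[i]+r[k−i]=r[k] of pieces[k−i].
pieces[7] = 3
pieces[8] = 3
pieces[9] = 3
pieces[10] = 4

4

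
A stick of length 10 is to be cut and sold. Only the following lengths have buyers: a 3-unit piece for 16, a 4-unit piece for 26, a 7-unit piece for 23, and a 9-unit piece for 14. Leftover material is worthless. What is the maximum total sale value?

58

Let r[k] be the best obtainable value from length k. For each k, try every first piece i and keep the best of price[i] + r[k−i].
r[1] = 0
r[2] = 0
r[3] = 16
r[4] = max(16+0, 26+0) = 26
r[5] = max(16+0, 26+0) = 26
r[6] = max(16+16, 26+0) = 32
r[7] = max(16+26, 26+16, 23+0) = 42
r[8] = max(16+26, 26+26, 23+0) = 52
r[9] = max(16+32, 26+26, 23+0, 14+0) = 52
r[10] = max(16+42, 26+32, 23+16, 14+0) = 58
One optimal cutting: 4 + 3 + 3 → 58.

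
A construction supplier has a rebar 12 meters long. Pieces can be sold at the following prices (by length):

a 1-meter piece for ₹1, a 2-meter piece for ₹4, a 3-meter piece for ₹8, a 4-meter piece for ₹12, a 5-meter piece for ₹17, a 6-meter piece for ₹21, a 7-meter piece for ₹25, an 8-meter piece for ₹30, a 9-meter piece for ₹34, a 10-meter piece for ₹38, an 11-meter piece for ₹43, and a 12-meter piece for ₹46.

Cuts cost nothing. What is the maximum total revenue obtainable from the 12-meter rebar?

46

Consider every possible first cut. v[k] is the best of p[i]+v[k−i] over all sellable i≤k.
v[1] = 1
v[2] = 4
v[3] = 8
v[4] = 12
v[5] = 17
v[6] = 21
v[7] = 25
v[8] = 30
v[9] = 34
v[10] = 38
v[11] = 43
v[12] = 46
Best is to sell the whole 12-meter piece uncut for ₹46.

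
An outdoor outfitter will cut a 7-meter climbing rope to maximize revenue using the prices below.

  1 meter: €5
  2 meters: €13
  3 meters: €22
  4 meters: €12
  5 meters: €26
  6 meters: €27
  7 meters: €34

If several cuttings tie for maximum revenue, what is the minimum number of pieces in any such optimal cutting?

Build r[k] bottom-up: r[k] = max over allowed piece i of (p[i] + r[k−i]).
r[1] = 5
r[2] = 13
r[3] = 22
r[4] = 27  (first piece 1, then r[3]=22)
r[5] = 35  (first piece 2, then r[3]=22)
r[6] = 44  (first piece 3, then r[3]=22)
r[7] = 49  (first piece 1, then r[6]=44)
Maximum revenue is €49.
Now minimize piece count subject to staying optimal: for each k, pieces[k] = 1 + min over i with p[i]+r[k−i]=r[k] of pieces[k−i].
pieces[4] = 2
pieces[5] = 2
pieces[6] = 2
pieces[7] = 3

3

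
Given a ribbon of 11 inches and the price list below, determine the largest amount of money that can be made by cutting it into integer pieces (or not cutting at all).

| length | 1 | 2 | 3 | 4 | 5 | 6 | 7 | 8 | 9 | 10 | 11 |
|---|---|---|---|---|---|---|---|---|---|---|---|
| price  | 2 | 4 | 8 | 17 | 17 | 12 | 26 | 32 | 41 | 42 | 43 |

Let R[k] be the best obtainable value from length k. For each k, try every first piece i and keep the best of price[i] + R[k−i].
R[1] = 2
R[2] = max(2+2, 4+0) = 4
R[3] = max(2+4, 4+2, 8+0) = 8
R[4] = max(2+8, 4+4, 8+2, 17+0) = 17
R[5] = max(2+17, 4+8, 8+4, 17+2, 17+0) = 19
R[6] = max(2+19, 4+17, 8+8, 17+4, 17+2, 12+0) = 21
R[7] = max(2+21, 4+19, 8+17, …, 12+2, 26+0) = 26
R[8] = max(2+26, 4+21, 8+19, …, 26+2, 32+0) = 34
R[9] = max(2+34, 4+26, 8+21, …, 32+2, 41+0) = 41
R[10] = max(2+41, 4+34, 8+26, …, 41+2, 42+0) = 43
R[11] = max(2+43, 4+41, 8+34, …, 42+2, 43+0) = 45
One optimal cutting: 9 + 1 + 1 → ¢41 + ¢2 + ¢2 = ¢45.

45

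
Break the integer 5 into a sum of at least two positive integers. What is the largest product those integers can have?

6

Define prod[k] = max over 1≤i<k of i · max(k−i, prod[k−i]); the inner max lets the remainder stay uncut if that's better.
prod[2] = 1*max(1,0) = 1*1 = 1
prod[3] = 1*max(2,1) = 1*2 = 2
prod[4] = 2*max(2,1) = 2*2 = 4
prod[5] = 2*max(3,2) = 2*3 = 6
One optimal split: 3 + 2; product 3*2 = 6.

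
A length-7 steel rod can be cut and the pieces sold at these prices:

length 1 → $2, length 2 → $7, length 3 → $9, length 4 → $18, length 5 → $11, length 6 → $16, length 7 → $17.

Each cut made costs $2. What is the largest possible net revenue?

Build net[k] bottom-up: net[k] = max over allowed piece i of (p[i] + net[k−i]) − 2 per cut.
net[1] = 2
net[2] = max(2+2-2, 7+0) = 7
net[3] = max(2+7-2, 7+2-2, 9+0) = 9
net[4] = max(2+9-2, 7+7-2, 9+2-2, 18+0) = 18
net[5] = max(2+18-2, 7+9-2, 9+7-2, 18+2-2, 11+0) = 18
net[6] = max(2+18-2, 7+18-2, 9+9-2, 18+7-2, 11+2-2, 16+0) = 23
net[7] = max(2+23-2, 7+18-2, 9+18-2, …, 16+2-2, 17+0) = 25
One optimal plan: pieces 4 + 3 (1 cut) → $27 − $2 = $25.

25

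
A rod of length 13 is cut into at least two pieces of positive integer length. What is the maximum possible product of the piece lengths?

Fill P[k] for k=2..13: at each k try every first piece i and multiply by the better of (k−i) uncut or P[k−i].
Small cases: P[2]=1, P[3]=2, P[4]=4, P[5]=6, P[6]=9, P[7]=12, P[8]=18.
P[9] = max(1·18, 2·12, 3·9, …, 7·2, 8·1) = 27
P[10] = max(1·27, 2·18, 3·12, …, 8·2, 9·1) = 36
P[11] = max(1·36, 2·27, 3·18, …, 9·2, 10·1) = 54
P[12] = max(1·54, 2·36, 3·27, …, 10·2, 11·1) = 81
P[13] = max(1·81, 2·54, 3·36, …, 11·2, 12·1) = 108
One optimal split: 3 + 3 + 3 + 2 + 2; product 3·3·3·2·2 = 108.

108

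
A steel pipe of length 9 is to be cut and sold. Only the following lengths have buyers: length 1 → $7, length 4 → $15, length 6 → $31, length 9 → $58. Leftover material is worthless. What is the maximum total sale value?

63

Build r[k] bottom-up: r[k] = max over allowed piece i of (p[i] + r[k−i]).
r[1] = 7
r[2] = 14  (first piece 1, then r[1]=7)
r[3] = 21  (first piece 1, then r[2]=14)
r[4] = max(7+21, 15+0) = 28
r[5] = max(7+28, 15+7) = 35
r[6] = max(7+35, 15+14, 31+0) = 42
r[7] = max(7+42, 15+21, 31+7) = 49
r[8] = max(7+49, 15+28, 31+14) = 56
r[9] = max(7+56, 15+35, 31+21, 58+0) = 63
One optimal cutting: 1 + 1 + 1 + 1 + 1 + 1 + 1 + 1 + 1 → $63.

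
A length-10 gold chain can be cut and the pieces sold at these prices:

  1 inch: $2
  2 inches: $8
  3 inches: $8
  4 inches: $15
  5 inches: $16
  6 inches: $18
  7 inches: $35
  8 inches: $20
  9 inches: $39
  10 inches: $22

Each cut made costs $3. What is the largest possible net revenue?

Let net[k] be the best obtainable value from length k. For each k, try every first piece i and keep the best of price[i] + net[k−i] minus the 3 cut fee when i<k.
net[1] = 2
net[2] = 8
net[3] = 8
net[4] = 15
net[5] = 16
net[6] = 20  (first piece 2, then net[4]=15)
net[7] = 35
net[8] = 34  (first piece 1, then net[7]=35)
net[9] = 40  (first piece 2, then net[7]=35)
net[10] = 40  (first piece 3, then net[7]=35)
One optimal plan: pieces 7 + 3 (1 cut) → $43 − $3 = $40.

40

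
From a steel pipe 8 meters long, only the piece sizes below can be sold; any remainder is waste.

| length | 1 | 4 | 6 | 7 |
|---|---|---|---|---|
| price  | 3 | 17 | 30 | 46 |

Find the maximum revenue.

Build f[k] bottom-up: f[k] = max over allowed piece i of (p[i] + f[k−i]).
f[1] = 3
f[2] = 6  (first piece 1, then f[1]=3)
f[3] = 9  (first piece 1, then f[2]=6)
f[4] = max(3+9, 17+0) = 17
f[5] = max(3+17, 17+3) = 20
f[6] = max(3+20, 17+6, 30+0) = 30
f[7] = max(3+30, 17+9, 30+3, 46+0) = 46
f[8] = max(3+46, 17+17, 30+6, 46+3) = 49
One optimal cutting: 7 + 1 → $49.

49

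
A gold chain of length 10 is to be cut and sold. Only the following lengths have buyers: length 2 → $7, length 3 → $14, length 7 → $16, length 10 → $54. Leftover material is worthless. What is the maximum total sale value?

Let f[k] be the best obtainable value from length k. For each k, try every first piece i and keep the best of price[i] + f[k−i].
f[1] = 0
f[2] = 7
f[3] = max(7+0, 14+0) = 14
f[4] = max(7+7, 14+0) = 14
f[5] = max(7+14, 14+7) = 21
f[6] = max(7+14, 14+14) = 28
f[7] = max(7+21, 14+14, 16+0) = 28
f[8] = max(7+28, 14+21, 16+0) = 35
f[9] = max(7+28, 14+28, 16+7) = 42
f[10] = max(7+35, 14+28, 16+14, 54+0) = 54
One optimal cutting: 10 → $54.

54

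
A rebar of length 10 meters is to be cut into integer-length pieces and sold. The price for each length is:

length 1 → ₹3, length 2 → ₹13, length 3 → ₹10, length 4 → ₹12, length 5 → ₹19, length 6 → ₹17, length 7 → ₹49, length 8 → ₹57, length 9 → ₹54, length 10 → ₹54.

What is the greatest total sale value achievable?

70

Build best[k] bottom-up: best[k] = max over allowed piece i of (p[i] + best[k−i]).
best[1] = 3
best[2] = 13
best[3] = 16  (first piece 1, then best[2]=13)
best[4] = 26  (first piece 2, then best[2]=13)
best[5] = 29  (first piece 1, then best[4]=26)
best[6] = 39  (first piece 2, then best[4]=26)
best[7] = 49
best[8] = 57
best[9] = 62  (first piece 2, then best[7]=49)
best[10] = 70  (first piece 2, then best[8]=57)
One optimal cutting: 8 + 2 → ₹57 + ₹13 = ₹70.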